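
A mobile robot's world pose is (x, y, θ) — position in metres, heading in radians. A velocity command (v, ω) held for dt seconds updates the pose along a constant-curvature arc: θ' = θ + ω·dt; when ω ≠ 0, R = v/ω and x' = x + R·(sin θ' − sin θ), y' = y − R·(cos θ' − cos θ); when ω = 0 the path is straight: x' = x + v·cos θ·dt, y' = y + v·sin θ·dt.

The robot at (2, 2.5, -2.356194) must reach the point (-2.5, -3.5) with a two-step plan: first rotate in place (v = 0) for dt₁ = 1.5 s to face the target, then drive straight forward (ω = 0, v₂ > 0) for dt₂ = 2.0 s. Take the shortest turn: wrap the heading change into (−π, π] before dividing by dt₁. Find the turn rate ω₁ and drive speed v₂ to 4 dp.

ω₁ = 0.0946, v₂ = 3.7500

heading to target = atan2(-3.5−2.5, -2.5−2) = -2.2143
Δθ = wrap(-2.2143 − -2.3562) = 0.1419; ω₁ = Δθ/dt₁ = 0.0946
distance = √((-2.5−2)² + (-3.5−2.5)²) = 7.5000; v₂ = distance/dt₂ = 3.7500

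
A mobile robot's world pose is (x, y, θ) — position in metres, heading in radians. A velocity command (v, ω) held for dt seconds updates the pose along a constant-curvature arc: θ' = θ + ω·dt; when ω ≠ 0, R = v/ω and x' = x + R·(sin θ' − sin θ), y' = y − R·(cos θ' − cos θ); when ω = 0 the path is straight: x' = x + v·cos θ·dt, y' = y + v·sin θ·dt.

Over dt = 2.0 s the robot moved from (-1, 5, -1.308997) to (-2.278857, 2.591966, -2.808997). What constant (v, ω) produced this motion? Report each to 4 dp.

v = 1.5000, ω = -0.7500

Δθ = -2.808997 − -1.308997 = -1.500000
ω = Δθ/dt = -1.500000/2.0 = -0.7500
R = −Δy/(cos θ' − cos θ) = -2.0000
v = R·ω = -2.0000·-0.7500 = 1.5000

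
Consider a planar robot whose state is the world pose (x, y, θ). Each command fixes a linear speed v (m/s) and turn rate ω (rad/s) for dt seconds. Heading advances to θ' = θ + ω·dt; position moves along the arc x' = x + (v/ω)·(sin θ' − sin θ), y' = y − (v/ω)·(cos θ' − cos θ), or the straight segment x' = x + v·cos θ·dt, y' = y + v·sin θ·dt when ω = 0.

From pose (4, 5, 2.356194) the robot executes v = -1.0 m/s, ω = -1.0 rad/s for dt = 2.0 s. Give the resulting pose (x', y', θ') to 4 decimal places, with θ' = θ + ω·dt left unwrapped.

(3.6416, 3.3557, 0.3562)

θ' = 2.3562 + -1.0·2.0 = 0.3562
R = v/ω = -1.0/-1.0 = 1.0000
x' = 4 + 1.0000·(sin 0.3562 − sin 2.3562) = 3.6416
y' = 5 − 1.0000·(cos 0.3562 − cos 2.3562) = 3.3557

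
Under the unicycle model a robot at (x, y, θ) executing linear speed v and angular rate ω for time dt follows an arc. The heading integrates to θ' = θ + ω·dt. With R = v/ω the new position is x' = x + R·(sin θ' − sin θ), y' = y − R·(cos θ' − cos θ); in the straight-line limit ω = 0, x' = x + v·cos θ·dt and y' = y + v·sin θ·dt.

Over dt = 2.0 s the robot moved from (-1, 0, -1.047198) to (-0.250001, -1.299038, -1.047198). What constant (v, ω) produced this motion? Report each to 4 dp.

v = 0.7500, ω = 0.0000

Δθ = -1.047198 − -1.047198 = 0.000000
ω = Δθ/dt = 0.000000/2.0 = 0.0000
ω = 0 → v = (Δx·cos θ + Δy·sin θ)/dt = 0.7500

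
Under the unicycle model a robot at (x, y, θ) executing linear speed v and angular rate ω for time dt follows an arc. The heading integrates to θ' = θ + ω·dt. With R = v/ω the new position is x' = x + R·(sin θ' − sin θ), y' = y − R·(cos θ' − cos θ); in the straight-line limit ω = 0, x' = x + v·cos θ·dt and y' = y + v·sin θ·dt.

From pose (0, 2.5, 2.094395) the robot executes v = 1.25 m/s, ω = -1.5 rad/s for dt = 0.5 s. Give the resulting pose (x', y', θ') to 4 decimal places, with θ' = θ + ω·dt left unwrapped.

(-0.0904, 3.1037, 1.3444)

θ' = 2.0944 + -1.5·0.5 = 1.3444
R = v/ω = 1.25/-1.5 = -0.8333
x' = 0 + -0.8333·(sin 1.3444 − sin 2.0944) = -0.0904
y' = 2.5 − -0.8333·(cos 1.3444 − cos 2.0944) = 3.1037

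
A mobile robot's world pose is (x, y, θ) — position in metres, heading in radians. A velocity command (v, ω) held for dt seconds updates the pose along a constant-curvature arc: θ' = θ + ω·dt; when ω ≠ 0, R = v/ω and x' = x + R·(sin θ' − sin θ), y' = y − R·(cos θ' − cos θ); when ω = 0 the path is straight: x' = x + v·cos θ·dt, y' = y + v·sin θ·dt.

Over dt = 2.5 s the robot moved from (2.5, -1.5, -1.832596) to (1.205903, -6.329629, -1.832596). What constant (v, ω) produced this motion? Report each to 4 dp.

Δθ = -1.832596 − -1.832596 = 0.000000
ω = Δθ/dt = 0.000000/2.5 = 0.0000
ω = 0 → v = (Δx·cos θ + Δy·sin θ)/dt = 2.0000

v = 2.0000, ω = 0.0000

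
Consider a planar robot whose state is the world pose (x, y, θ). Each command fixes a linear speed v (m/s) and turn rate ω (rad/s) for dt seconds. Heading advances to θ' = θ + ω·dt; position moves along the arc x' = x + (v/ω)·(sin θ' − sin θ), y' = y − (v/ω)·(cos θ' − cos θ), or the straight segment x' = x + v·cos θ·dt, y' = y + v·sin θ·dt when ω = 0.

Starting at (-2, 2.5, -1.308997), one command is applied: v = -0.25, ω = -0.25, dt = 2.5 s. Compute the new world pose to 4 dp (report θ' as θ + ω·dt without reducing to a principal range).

θ' = -1.3090 + -0.25·2.5 = -1.9340
R = v/ω = -0.25/-0.25 = 1.0000
x' = -2 + 1.0000·(sin -1.9340 − sin -1.3090) = -1.9688
y' = 2.5 − 1.0000·(cos -1.9340 − cos -1.3090) = 3.1141

(-1.9688, 3.1141, -1.9340)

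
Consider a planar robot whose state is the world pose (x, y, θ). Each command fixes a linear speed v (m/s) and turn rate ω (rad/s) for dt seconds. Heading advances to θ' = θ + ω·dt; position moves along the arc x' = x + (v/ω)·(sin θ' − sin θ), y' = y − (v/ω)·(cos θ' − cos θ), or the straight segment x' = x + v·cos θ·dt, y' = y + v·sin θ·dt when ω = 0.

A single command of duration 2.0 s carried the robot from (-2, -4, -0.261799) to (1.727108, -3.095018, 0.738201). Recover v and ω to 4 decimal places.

Δθ = 0.738201 − -0.261799 = 1.000000
ω = Δθ/dt = 1.000000/2.0 = 0.5000
R = Δx/(sin θ' − sin θ) = 4.0000
v = R·ω = 4.0000·0.5000 = 2.0000

v = 2.0000, ω = 0.5000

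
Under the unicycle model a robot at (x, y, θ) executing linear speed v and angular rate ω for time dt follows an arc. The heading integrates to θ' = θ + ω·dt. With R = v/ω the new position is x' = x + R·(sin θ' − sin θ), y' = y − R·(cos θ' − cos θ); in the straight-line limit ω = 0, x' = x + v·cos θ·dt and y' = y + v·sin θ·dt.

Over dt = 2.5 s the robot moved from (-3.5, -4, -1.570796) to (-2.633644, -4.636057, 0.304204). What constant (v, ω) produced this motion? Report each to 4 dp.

v = 0.5000, ω = 0.7500

Δθ = 0.304204 − -1.570796 = 1.875000
ω = Δθ/dt = 1.875000/2.5 = 0.7500
R = Δx/(sin θ' − sin θ) = 0.6667
v = R·ω = 0.6667·0.7500 = 0.5000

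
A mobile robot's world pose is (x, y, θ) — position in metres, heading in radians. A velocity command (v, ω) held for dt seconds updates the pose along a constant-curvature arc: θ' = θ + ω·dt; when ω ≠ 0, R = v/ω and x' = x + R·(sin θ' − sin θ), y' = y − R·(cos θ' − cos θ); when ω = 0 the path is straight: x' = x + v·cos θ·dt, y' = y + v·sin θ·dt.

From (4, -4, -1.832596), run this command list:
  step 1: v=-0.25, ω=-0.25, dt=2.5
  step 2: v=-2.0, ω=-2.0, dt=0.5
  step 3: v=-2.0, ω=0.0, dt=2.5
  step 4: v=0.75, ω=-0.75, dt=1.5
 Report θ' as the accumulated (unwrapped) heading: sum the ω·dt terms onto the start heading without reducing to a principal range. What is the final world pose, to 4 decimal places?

step 1: θ'=-2.4576 (R=1.0000) → pose (4.3340, -3.4838, -2.4576)
step 2: θ'=-3.4576 (R=1.0000) → pose (5.2767, -3.3083, -3.4576)
step 3: θ'=-3.4576 (straight) → pose (10.0291, -4.8622, -3.4576)
step 4: θ'=-4.5826 (R=-1.0000) → pose (9.3483, -4.0411, -4.5826)

(9.3483, -4.0411, -4.5826)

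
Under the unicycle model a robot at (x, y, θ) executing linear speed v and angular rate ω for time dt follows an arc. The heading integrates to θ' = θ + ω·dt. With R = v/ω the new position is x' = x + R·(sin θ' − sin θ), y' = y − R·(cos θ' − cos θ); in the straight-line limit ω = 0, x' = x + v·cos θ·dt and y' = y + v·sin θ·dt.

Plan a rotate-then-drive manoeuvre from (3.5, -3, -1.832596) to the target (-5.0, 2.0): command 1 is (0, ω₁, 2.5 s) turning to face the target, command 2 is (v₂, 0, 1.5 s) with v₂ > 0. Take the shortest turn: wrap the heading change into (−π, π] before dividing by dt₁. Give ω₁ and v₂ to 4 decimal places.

heading to target = atan2(2−-3, -5−3.5) = 2.6099
Δθ = wrap(2.6099 − -1.8326) = -1.8407; ω₁ = Δθ/dt₁ = -0.7363
distance = √((-5−3.5)² + (2−-3)²) = 9.8615; v₂ = distance/dt₂ = 6.5744

ω₁ = -0.7363, v₂ = 6.5744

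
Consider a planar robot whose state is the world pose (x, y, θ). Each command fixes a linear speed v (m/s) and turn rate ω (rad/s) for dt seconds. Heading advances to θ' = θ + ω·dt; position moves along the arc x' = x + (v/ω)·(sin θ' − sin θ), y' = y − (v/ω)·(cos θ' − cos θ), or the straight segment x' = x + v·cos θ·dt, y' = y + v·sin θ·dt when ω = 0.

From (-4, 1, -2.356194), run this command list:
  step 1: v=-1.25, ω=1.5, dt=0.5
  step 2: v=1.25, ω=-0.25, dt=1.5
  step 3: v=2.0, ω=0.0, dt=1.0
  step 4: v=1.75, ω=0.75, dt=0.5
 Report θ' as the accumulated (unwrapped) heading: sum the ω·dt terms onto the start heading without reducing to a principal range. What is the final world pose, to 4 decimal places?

step 1: θ'=-1.6062 (R=-0.8333) → pose (-3.7564, 1.5598, -1.6062)
step 2: θ'=-1.9812 (R=-5.0000) → pose (-4.1685, -0.2582, -1.9812)
step 3: θ'=-1.9812 (straight) → pose (-4.9664, -2.0921, -1.9812)
step 4: θ'=-1.6062 (R=2.3333) → pose (-5.1587, -2.9404, -1.6062)

(-5.1587, -2.9404, -1.6062)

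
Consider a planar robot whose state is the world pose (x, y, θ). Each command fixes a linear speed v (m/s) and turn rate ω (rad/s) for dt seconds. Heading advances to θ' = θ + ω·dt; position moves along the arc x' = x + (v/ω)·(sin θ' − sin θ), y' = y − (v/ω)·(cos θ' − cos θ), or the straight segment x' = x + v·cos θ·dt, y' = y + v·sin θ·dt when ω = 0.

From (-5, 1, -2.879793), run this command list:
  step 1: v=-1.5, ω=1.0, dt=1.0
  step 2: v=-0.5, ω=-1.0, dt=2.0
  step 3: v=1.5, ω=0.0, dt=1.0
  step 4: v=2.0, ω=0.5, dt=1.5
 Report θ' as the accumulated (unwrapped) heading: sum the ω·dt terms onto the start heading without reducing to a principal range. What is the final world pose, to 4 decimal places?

step 1: θ'=-1.8798 (R=-1.5000) → pose (-3.9593, 1.9927, -1.8798)
step 2: θ'=-3.8798 (R=0.5000) → pose (-3.1465, 2.2105, -3.8798)
step 3: θ'=-3.8798 (straight) → pose (-4.2560, 3.2200, -3.8798)
step 4: θ'=-3.1298 (R=4.0000) → pose (-6.9950, 4.2610, -3.1298)

(-6.9950, 4.2610, -3.1298)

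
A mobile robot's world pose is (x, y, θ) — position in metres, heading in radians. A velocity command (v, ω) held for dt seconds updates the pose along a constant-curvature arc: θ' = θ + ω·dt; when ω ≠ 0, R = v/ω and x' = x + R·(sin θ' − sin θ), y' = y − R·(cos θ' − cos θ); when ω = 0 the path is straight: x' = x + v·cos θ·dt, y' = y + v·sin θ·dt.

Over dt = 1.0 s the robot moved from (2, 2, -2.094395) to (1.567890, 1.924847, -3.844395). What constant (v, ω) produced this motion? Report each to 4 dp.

Δθ = -3.844395 − -2.094395 = -1.750000
ω = Δθ/dt = -1.750000/1.0 = -1.7500
R = Δx/(sin θ' − sin θ) = -0.2857
v = R·ω = -0.2857·-1.7500 = 0.5000

v = 0.5000, ω = -1.7500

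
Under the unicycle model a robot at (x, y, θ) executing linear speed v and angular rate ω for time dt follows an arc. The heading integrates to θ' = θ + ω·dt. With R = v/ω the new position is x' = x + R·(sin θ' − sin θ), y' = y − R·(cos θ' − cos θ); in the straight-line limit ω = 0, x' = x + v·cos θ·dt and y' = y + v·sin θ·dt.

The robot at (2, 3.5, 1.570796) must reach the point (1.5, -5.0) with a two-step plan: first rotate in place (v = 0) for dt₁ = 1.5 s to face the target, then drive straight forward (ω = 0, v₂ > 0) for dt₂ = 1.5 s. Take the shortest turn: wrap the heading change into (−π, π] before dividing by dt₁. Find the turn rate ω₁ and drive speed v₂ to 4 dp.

heading to target = atan2(-5−3.5, 1.5−2) = -1.6296
Δθ = wrap(-1.6296 − 1.5708) = 3.0828; ω₁ = Δθ/dt₁ = 2.0552
distance = √((1.5−2)² + (-5−3.5)²) = 8.5147; v₂ = distance/dt₂ = 5.6765

ω₁ = 2.0552, v₂ = 5.6765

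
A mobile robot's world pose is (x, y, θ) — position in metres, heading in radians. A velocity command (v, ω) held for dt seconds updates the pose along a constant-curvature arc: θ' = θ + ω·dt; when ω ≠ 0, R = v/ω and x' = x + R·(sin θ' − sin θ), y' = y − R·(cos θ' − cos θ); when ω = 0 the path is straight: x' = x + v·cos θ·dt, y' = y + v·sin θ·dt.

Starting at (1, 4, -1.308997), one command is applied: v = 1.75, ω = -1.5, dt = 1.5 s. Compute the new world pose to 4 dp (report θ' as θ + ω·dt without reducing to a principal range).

(-0.5999, 2.6315, -3.5590)

θ' = -1.3090 + -1.5·1.5 = -3.5590
R = v/ω = 1.75/-1.5 = -1.1667
x' = 1 + -1.1667·(sin -3.5590 − sin -1.3090) = -0.5999
y' = 4 − -1.1667·(cos -3.5590 − cos -1.3090) = 2.6315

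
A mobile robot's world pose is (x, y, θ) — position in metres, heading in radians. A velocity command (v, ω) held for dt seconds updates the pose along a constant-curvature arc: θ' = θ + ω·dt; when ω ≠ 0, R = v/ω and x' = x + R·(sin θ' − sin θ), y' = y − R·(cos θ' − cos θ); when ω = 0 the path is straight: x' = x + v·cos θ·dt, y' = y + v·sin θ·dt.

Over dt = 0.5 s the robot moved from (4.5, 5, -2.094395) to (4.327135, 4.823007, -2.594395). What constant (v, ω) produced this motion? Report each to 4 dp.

Δθ = -2.594395 − -2.094395 = -0.500000
ω = Δθ/dt = -0.500000/0.5 = -1.0000
R = −Δy/(cos θ' − cos θ) = -0.5000
v = R·ω = -0.5000·-1.0000 = 0.5000

v = 0.5000, ω = -1.0000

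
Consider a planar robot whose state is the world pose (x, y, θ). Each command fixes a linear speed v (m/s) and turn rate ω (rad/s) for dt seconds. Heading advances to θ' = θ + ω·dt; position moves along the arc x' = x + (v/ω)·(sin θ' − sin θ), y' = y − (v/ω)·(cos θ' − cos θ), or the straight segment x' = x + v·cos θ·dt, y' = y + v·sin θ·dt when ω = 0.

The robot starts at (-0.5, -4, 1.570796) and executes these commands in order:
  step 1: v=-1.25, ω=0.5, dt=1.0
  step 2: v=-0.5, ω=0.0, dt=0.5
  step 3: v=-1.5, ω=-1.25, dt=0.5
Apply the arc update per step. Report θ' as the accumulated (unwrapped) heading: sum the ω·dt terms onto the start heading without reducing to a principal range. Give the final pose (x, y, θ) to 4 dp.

step 1: θ'=2.0708 (R=-2.5000) → pose (-0.1940, -5.1986, 2.0708)
step 2: θ'=2.0708 (straight) → pose (-0.0741, -5.4180, 2.0708)
step 3: θ'=1.4458 (R=1.2000) → pose (0.0634, -6.1429, 1.4458)

(0.0634, -6.1429, 1.4458)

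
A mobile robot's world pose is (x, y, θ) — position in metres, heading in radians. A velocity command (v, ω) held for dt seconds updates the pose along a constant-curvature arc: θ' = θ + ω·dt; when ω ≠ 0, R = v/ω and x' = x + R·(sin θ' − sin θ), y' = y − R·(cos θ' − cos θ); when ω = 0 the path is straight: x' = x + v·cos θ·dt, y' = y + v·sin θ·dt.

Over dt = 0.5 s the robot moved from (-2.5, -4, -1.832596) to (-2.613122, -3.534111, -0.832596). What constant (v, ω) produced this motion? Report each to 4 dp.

Δθ = -0.832596 − -1.832596 = 1.000000
ω = Δθ/dt = 1.000000/0.5 = 2.0000
R = −Δy/(cos θ' − cos θ) = -0.5000
v = R·ω = -0.5000·2.0000 = -1.0000

v = -1.0000, ω = 2.0000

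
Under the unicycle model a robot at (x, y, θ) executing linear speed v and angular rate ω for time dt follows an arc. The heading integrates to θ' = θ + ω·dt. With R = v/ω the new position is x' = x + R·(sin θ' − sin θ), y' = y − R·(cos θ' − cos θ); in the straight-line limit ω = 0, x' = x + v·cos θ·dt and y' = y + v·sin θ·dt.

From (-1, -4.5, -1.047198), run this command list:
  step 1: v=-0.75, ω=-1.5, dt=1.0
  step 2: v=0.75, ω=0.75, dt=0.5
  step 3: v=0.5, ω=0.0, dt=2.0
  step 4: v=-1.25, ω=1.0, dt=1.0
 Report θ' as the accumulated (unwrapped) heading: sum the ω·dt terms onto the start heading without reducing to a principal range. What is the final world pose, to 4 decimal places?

step 1: θ'=-2.5472 (R=0.5000) → pose (-0.8470, -3.8358, -2.5472)
step 2: θ'=-2.1722 (R=1.0000) → pose (-1.1115, -4.0984, -2.1722)
step 3: θ'=-2.1722 (straight) → pose (-1.6773, -4.9230, -2.1722)
step 4: θ'=-1.1722 (R=-1.2500) → pose (-1.5560, -3.7306, -1.1722)

(-1.5560, -3.7306, -1.1722)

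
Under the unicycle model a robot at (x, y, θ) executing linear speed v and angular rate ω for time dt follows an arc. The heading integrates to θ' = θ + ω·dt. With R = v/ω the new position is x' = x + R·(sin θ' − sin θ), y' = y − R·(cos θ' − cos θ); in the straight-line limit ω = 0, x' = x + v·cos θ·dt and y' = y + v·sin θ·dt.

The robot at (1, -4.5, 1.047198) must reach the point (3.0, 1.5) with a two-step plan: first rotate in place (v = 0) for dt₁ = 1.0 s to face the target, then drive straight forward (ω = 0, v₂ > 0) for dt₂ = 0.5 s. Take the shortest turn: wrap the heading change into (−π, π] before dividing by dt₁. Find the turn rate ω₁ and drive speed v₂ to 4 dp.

ω₁ = 0.2018, v₂ = 12.6491

heading to target = atan2(1.5−-4.5, 3−1) = 1.2490
Δθ = wrap(1.2490 − 1.0472) = 0.2018; ω₁ = Δθ/dt₁ = 0.2018
distance = √((3−1)² + (1.5−-4.5)²) = 6.3246; v₂ = distance/dt₂ = 12.6491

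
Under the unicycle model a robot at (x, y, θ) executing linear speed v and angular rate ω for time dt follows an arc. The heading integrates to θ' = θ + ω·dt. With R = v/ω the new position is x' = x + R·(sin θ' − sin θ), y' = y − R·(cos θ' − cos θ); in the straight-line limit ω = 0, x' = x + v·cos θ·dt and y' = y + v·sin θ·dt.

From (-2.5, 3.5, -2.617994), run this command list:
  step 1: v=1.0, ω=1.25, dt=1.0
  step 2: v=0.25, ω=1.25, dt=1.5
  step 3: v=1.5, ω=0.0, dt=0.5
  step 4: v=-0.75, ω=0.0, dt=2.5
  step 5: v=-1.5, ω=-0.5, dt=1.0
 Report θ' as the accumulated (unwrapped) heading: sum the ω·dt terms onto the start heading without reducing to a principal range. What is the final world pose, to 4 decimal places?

step 1: θ'=-1.3680 (R=0.8000) → pose (-2.8836, 2.6460, -1.3680)
step 2: θ'=0.5070 (R=0.2000) → pose (-2.5906, 2.5115, 0.5070)
step 3: θ'=0.5070 (straight) → pose (-1.9349, 2.8757, 0.5070)
step 4: θ'=0.5070 (straight) → pose (-3.5741, 1.9652, 0.5070)
step 5: θ'=0.0070 (R=3.0000) → pose (-5.0097, 1.5879, 0.0070)

(-5.0097, 1.5879, 0.0070)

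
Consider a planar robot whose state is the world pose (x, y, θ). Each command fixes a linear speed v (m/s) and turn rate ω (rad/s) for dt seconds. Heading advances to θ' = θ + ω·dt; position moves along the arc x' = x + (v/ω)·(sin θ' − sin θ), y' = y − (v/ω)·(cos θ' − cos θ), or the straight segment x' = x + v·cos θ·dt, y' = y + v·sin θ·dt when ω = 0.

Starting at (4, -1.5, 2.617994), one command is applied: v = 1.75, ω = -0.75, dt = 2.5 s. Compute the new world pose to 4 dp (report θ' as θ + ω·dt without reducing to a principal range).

θ' = 2.6180 + -0.75·2.5 = 0.7430
R = v/ω = 1.75/-0.75 = -2.3333
x' = 4 + -2.3333·(sin 0.7430 − sin 2.6180) = 3.5882
y' = -1.5 − -2.3333·(cos 0.7430 − cos 2.6180) = 2.2391

(3.5882, 2.2391, 0.7430)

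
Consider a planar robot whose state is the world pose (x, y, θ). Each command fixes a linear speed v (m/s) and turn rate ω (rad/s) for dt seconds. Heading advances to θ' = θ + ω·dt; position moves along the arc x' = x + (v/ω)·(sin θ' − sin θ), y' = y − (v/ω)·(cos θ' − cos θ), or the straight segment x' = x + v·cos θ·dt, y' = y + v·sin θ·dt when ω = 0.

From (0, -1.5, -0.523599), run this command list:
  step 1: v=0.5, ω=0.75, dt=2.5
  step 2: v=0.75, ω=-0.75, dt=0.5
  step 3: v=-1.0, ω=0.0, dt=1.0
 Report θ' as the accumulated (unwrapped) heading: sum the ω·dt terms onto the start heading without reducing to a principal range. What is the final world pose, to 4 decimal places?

(0.5716, -1.5539, 0.9764)

step 1: θ'=1.3514 (R=0.6667) → pose (0.9840, -1.0677, 1.3514)
step 2: θ'=0.9764 (R=-1.0000) → pose (1.1316, -0.7254, 0.9764)
step 3: θ'=0.9764 (straight) → pose (0.5716, -1.5539, 0.9764)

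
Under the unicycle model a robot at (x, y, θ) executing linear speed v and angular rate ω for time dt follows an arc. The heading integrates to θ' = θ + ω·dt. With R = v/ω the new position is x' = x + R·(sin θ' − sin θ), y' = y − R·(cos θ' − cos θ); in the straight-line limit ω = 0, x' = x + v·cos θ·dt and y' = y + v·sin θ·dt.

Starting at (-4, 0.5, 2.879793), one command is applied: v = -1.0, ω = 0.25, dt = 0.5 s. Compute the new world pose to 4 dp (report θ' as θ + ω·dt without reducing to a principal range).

θ' = 2.8798 + 0.25·0.5 = 3.0048
R = v/ω = -1.0/0.25 = -4.0000
x' = -4 + -4.0000·(sin 3.0048 − sin 2.8798) = -3.5102
y' = 0.5 − -4.0000·(cos 3.0048 − cos 2.8798) = 0.4011

(-3.5102, 0.4011, 3.0048)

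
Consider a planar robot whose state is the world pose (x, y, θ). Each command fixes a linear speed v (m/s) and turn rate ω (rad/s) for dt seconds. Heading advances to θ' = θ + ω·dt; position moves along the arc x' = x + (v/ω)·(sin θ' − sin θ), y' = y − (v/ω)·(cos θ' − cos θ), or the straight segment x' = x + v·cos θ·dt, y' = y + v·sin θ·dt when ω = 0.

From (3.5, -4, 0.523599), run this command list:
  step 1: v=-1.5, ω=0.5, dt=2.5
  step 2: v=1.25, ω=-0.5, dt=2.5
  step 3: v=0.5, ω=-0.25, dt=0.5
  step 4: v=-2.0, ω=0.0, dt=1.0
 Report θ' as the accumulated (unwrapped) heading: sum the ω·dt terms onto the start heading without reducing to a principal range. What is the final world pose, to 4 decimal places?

(1.6408, -5.1988, 0.3986)

step 1: θ'=1.7736 (R=-3.0000) → pose (2.0615, -7.2023, 1.7736)
step 2: θ'=0.5236 (R=-2.5000) → pose (3.2602, -4.5337, 0.5236)
step 3: θ'=0.3986 (R=-2.0000) → pose (3.4840, -4.4226, 0.3986)
step 4: θ'=0.3986 (straight) → pose (1.6408, -5.1988, 0.3986)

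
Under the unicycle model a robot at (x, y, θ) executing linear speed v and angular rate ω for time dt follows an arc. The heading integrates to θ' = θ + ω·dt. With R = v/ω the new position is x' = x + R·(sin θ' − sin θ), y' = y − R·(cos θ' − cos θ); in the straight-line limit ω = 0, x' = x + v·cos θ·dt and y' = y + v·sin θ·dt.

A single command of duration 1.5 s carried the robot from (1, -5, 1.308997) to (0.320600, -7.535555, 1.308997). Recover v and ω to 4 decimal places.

Δθ = 1.308997 − 1.308997 = 0.000000
ω = Δθ/dt = 0.000000/1.5 = 0.0000
ω = 0 → v = (Δx·cos θ + Δy·sin θ)/dt = -1.7500

v = -1.7500, ω = 0.0000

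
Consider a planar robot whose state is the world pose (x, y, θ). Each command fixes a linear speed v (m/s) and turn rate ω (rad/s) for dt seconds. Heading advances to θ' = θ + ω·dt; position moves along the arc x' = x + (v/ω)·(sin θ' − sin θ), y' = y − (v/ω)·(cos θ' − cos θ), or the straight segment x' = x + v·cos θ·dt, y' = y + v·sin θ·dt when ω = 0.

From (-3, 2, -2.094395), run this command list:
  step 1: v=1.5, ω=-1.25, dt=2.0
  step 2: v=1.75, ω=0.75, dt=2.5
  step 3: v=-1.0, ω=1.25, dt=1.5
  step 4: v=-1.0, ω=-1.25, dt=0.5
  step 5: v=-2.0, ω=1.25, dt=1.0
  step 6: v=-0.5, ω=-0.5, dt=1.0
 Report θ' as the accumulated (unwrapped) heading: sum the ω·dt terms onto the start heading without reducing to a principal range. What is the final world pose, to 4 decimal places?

(-10.1166, 7.6475, -0.7194)

step 1: θ'=-4.5944 (R=-1.2000) → pose (-5.2309, 2.4587, -4.5944)
step 2: θ'=-2.7194 (R=2.3333) → pose (-8.5041, 4.3125, -2.7194)
step 3: θ'=-0.8444 (R=-0.8000) → pose (-8.2339, 5.5736, -0.8444)
step 4: θ'=-1.4694 (R=0.8000) → pose (-8.4317, 6.0240, -1.4694)
step 5: θ'=-0.2194 (R=-1.6000) → pose (-9.6753, 7.4236, -0.2194)
step 6: θ'=-0.7194 (R=1.0000) → pose (-10.1166, 7.6475, -0.7194)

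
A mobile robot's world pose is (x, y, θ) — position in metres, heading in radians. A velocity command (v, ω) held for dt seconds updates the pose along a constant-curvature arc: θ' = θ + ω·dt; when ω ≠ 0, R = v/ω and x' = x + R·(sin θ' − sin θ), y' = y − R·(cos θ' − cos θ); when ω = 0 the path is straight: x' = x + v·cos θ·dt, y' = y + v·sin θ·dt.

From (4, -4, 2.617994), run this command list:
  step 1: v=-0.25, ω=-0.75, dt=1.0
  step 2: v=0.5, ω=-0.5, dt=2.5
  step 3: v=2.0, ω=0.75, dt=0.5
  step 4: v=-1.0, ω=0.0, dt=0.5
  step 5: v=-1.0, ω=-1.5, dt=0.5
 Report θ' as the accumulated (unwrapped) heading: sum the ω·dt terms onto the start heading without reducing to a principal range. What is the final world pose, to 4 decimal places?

step 1: θ'=1.8680 (R=0.3333) → pose (4.1521, -4.1911, 1.8680)
step 2: θ'=0.6180 (R=-1.0000) → pose (4.5288, -3.0832, 0.6180)
step 3: θ'=0.9930 (R=2.6667) → pose (5.2175, -2.3662, 0.9930)
step 4: θ'=0.9930 (straight) → pose (4.9444, -2.7851, 0.9930)
step 5: θ'=0.2430 (R=0.6667) → pose (4.5464, -3.0680, 0.2430)

(4.5464, -3.0680, 0.2430)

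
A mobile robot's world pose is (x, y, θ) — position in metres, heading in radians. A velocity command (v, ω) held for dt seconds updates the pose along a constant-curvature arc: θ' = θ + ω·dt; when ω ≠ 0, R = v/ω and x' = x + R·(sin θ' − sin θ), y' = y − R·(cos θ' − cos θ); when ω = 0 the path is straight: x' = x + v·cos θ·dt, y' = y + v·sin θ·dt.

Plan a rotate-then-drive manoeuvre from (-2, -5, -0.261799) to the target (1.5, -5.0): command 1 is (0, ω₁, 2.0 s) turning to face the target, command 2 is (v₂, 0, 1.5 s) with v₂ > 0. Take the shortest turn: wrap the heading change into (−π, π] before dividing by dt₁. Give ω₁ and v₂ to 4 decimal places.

heading to target = atan2(-5−-5, 1.5−-2) = 0.0000
Δθ = wrap(0.0000 − -0.2618) = 0.2618; ω₁ = Δθ/dt₁ = 0.1309
distance = √((1.5−-2)² + (-5−-5)²) = 3.5000; v₂ = distance/dt₂ = 2.3333

ω₁ = 0.1309, v₂ = 2.3333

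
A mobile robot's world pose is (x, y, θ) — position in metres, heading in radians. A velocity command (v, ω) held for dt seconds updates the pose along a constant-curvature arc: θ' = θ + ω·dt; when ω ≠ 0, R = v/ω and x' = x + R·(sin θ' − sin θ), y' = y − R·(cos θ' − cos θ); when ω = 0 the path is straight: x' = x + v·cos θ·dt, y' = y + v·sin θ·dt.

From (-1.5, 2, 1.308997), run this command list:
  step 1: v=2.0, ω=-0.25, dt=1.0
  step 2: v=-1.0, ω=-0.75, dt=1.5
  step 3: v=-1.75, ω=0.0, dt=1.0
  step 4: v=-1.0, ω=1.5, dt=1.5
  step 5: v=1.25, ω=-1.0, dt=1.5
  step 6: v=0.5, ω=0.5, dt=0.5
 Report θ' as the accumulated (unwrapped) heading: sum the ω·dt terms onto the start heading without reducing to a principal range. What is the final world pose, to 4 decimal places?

step 1: θ'=1.0590 (R=-8.0000) → pose (-0.7475, 3.8474, 1.0590)
step 2: θ'=-0.0660 (R=1.3333) → pose (-1.9979, 3.1700, -0.0660)
step 3: θ'=-0.0660 (straight) → pose (-3.7441, 3.2854, -0.0660)
step 4: θ'=2.1840 (R=-0.6667) → pose (-4.3333, 2.2365, 2.1840)
step 5: θ'=0.6840 (R=-1.2500) → pose (-4.1009, 3.9247, 0.6840)
step 6: θ'=0.9340 (R=1.0000) → pose (-3.9288, 4.1051, 0.9340)

(-3.9288, 4.1051, 0.9340)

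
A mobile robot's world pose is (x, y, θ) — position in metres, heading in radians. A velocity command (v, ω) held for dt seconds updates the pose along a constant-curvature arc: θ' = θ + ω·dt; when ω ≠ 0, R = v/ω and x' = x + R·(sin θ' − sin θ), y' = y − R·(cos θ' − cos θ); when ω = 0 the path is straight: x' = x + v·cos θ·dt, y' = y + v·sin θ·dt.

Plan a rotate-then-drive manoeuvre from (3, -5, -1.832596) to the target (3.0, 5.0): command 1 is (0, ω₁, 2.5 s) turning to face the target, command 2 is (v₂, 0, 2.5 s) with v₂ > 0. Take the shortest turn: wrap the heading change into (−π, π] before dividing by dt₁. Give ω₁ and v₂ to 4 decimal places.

ω₁ = -1.1519, v₂ = 4.0000

heading to target = atan2(5−-5, 3−3) = 1.5708
Δθ = wrap(1.5708 − -1.8326) = -2.8798; ω₁ = Δθ/dt₁ = -1.1519
distance = √((3−3)² + (5−-5)²) = 10.0000; v₂ = distance/dt₂ = 4.0000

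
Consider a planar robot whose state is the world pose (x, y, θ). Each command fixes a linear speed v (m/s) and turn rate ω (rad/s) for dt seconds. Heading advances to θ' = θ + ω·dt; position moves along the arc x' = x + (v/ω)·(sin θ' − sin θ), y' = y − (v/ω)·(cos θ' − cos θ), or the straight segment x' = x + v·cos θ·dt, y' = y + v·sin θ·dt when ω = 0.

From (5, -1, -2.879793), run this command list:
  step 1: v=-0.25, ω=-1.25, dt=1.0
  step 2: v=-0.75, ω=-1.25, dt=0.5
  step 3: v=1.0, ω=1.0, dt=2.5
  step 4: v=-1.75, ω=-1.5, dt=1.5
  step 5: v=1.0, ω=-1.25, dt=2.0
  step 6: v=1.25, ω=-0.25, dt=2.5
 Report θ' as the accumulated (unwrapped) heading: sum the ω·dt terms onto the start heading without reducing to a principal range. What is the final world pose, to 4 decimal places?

(8.4721, -3.1378, -7.6298)

step 1: θ'=-4.1298 (R=0.2000) → pose (5.2188, -1.0831, -4.1298)
step 2: θ'=-4.7548 (R=0.6000) → pose (5.3172, -1.4387, -4.7548)
step 3: θ'=-2.2548 (R=1.0000) → pose (3.5431, -0.7644, -2.2548)
step 4: θ'=-4.5048 (R=1.1667) → pose (5.5889, -1.2612, -4.5048)
step 5: θ'=-7.0048 (R=-0.8000) → pose (6.9002, -0.4957, -7.0048)
step 6: θ'=-7.6298 (R=-5.0000) → pose (8.4721, -3.1378, -7.6298)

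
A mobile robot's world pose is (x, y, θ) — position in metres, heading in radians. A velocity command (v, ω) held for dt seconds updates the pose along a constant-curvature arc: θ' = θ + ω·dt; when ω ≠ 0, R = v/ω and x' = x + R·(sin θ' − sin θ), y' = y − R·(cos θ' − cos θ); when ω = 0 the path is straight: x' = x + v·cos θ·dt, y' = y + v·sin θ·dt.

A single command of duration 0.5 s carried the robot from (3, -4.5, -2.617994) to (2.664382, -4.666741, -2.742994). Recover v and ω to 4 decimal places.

Δθ = -2.742994 − -2.617994 = -0.125000
ω = Δθ/dt = -0.125000/0.5 = -0.2500
R = Δx/(sin θ' − sin θ) = -3.0000
v = R·ω = -3.0000·-0.2500 = 0.7500

v = 0.7500, ω = -0.2500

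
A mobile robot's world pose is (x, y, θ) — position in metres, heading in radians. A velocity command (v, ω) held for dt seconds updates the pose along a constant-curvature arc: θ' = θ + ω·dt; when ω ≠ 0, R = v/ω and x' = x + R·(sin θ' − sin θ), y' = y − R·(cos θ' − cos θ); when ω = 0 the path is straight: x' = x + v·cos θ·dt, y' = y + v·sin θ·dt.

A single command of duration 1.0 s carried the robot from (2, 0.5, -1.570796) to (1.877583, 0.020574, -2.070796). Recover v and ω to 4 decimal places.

Δθ = -2.070796 − -1.570796 = -0.500000
ω = Δθ/dt = -0.500000/1.0 = -0.5000
R = −Δy/(cos θ' − cos θ) = -1.0000
v = R·ω = -1.0000·-0.5000 = 0.5000

v = 0.5000, ω = -0.5000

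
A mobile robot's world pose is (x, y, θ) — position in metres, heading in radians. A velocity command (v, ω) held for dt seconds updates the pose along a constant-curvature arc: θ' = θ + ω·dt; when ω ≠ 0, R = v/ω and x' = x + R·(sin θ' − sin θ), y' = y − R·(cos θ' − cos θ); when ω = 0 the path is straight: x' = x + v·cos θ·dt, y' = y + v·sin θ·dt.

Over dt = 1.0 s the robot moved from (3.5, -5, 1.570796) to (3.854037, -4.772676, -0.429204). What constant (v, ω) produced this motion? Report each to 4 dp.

Δθ = -0.429204 − 1.570796 = -2.000000
ω = Δθ/dt = -2.000000/1.0 = -2.0000
R = Δx/(sin θ' − sin θ) = -0.2500
v = R·ω = -0.2500·-2.0000 = 0.5000

v = 0.5000, ω = -2.0000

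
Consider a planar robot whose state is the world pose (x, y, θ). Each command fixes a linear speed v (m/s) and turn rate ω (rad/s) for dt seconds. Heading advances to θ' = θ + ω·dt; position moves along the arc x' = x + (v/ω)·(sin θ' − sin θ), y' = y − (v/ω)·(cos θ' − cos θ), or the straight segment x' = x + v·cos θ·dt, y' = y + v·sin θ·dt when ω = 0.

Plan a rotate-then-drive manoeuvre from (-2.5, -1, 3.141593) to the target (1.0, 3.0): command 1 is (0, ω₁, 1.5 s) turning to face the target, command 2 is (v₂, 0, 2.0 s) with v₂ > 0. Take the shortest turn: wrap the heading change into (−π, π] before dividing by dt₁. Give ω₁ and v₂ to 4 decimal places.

heading to target = atan2(3−-1, 1−-2.5) = 0.8520
Δθ = wrap(0.8520 − 3.1416) = -2.2896; ω₁ = Δθ/dt₁ = -1.5264
distance = √((1−-2.5)² + (3−-1)²) = 5.3151; v₂ = distance/dt₂ = 2.6575

ω₁ = -1.5264, v₂ = 2.6575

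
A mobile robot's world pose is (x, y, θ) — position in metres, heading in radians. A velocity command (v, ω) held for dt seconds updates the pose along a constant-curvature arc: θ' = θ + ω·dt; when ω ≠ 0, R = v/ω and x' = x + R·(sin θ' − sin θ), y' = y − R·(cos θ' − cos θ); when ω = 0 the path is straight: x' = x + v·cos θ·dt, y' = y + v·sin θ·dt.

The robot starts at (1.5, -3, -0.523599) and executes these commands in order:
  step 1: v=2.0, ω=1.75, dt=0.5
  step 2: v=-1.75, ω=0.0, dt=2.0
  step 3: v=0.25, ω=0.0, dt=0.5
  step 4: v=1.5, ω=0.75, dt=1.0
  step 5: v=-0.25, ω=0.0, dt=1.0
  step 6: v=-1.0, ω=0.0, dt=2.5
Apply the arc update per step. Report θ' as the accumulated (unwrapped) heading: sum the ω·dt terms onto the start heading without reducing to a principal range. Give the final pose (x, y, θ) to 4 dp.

step 1: θ'=0.3514 (R=1.1429) → pose (2.4648, -3.0833, 0.3514)
step 2: θ'=0.3514 (straight) → pose (-0.8213, -4.2880, 0.3514)
step 3: θ'=0.3514 (straight) → pose (-0.7039, -4.2450, 0.3514)
step 4: θ'=1.1014 (R=2.0000) → pose (0.3913, -3.2719, 1.1014)
step 5: θ'=1.1014 (straight) → pose (0.2782, -3.4949, 1.1014)
step 6: θ'=1.1014 (straight) → pose (-0.8526, -5.7245, 1.1014)

(-0.8526, -5.7245, 1.1014)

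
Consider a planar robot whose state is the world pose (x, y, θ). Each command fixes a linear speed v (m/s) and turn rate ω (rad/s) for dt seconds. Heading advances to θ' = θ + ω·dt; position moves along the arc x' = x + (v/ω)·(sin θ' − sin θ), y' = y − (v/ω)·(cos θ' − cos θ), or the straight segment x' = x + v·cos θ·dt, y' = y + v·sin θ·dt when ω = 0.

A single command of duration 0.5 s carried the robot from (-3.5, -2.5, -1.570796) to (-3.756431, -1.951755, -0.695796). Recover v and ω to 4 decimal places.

v = -1.2500, ω = 1.7500

Δθ = -0.695796 − -1.570796 = 0.875000
ω = Δθ/dt = 0.875000/0.5 = 1.7500
R = −Δy/(cos θ' − cos θ) = -0.7143
v = R·ω = -0.7143·1.7500 = -1.2500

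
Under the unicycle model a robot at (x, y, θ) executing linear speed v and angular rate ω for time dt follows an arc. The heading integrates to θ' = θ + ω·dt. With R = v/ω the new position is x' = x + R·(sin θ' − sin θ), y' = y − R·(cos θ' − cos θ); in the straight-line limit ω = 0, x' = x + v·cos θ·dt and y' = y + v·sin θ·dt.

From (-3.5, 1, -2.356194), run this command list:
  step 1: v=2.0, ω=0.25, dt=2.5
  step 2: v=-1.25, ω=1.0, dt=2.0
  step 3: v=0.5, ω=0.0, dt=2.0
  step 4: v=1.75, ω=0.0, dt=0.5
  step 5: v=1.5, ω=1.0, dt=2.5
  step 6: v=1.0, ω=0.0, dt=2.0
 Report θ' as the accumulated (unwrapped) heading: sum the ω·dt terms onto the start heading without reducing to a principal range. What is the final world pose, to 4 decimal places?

step 1: θ'=-1.7312 (R=8.0000) → pose (-5.7405, -3.3792, -1.7312)
step 2: θ'=0.2688 (R=-1.2500) → pose (-7.3064, -1.9744, 0.2688)
step 3: θ'=0.2688 (straight) → pose (-6.3423, -1.7088, 0.2688)
step 4: θ'=0.2688 (straight) → pose (-5.4987, -1.4765, 0.2688)
step 5: θ'=2.7688 (R=1.5000) → pose (-5.3508, 1.3667, 2.7688)
step 6: θ'=2.7688 (straight) → pose (-7.2134, 2.0951, 2.7688)

(-7.2134, 2.0951, 2.7688)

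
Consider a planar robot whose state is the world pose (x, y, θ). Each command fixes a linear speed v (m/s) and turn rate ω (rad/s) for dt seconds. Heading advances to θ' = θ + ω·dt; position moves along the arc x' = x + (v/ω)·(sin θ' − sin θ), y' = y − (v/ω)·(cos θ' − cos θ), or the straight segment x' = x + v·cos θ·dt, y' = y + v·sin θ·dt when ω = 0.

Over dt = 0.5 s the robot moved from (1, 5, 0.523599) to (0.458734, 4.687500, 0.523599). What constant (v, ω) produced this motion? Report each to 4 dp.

v = -1.2500, ω = 0.0000

Δθ = 0.523599 − 0.523599 = 0.000000
ω = Δθ/dt = 0.000000/0.5 = 0.0000
ω = 0 → v = (Δx·cos θ + Δy·sin θ)/dt = -1.2500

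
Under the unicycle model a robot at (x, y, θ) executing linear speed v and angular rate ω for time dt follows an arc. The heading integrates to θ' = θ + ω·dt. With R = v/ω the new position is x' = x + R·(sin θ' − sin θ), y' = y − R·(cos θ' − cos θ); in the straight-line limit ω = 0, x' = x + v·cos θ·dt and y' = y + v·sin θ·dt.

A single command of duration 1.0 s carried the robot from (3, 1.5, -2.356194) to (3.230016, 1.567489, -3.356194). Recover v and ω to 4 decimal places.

v = -0.2500, ω = -1.0000

Δθ = -3.356194 − -2.356194 = -1.000000
ω = Δθ/dt = -1.000000/1.0 = -1.0000
R = Δx/(sin θ' − sin θ) = 0.2500
v = R·ω = 0.2500·-1.0000 = -0.2500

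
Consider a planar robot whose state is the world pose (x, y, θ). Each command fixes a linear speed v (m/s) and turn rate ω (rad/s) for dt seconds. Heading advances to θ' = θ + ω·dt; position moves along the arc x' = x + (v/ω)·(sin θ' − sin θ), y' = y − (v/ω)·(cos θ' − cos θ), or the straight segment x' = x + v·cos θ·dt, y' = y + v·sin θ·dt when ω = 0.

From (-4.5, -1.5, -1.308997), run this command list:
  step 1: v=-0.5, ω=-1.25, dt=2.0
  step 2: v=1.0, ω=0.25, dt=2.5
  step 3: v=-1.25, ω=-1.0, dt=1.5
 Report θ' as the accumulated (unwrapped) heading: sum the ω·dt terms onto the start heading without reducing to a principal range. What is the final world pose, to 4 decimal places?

step 1: θ'=-3.8090 (R=0.4000) → pose (-3.8660, -1.0823, -3.8090)
step 2: θ'=-3.1840 (R=4.0000) → pose (-6.1723, -0.2276, -3.1840)
step 3: θ'=-4.6840 (R=1.2500) → pose (-4.9758, -1.4410, -4.6840)

(-4.9758, -1.4410, -4.6840)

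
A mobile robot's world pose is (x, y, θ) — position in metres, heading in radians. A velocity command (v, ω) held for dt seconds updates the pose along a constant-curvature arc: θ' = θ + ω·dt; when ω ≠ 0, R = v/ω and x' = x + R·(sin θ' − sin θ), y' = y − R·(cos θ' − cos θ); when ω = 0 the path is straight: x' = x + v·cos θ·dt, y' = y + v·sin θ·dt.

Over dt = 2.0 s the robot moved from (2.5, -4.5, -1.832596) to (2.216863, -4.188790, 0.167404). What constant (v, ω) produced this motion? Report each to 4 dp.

v = -0.2500, ω = 1.0000

Δθ = 0.167404 − -1.832596 = 2.000000
ω = Δθ/dt = 2.000000/2.0 = 1.0000
R = −Δy/(cos θ' − cos θ) = -0.2500
v = R·ω = -0.2500·1.0000 = -0.2500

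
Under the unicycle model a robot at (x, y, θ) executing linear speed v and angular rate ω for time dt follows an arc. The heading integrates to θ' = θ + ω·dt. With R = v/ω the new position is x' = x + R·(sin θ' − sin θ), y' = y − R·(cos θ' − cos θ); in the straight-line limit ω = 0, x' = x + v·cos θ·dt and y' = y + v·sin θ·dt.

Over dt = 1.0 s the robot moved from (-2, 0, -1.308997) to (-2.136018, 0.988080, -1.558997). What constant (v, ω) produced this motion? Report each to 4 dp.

v = -1.0000, ω = -0.2500

Δθ = -1.558997 − -1.308997 = -0.250000
ω = Δθ/dt = -0.250000/1.0 = -0.2500
R = −Δy/(cos θ' − cos θ) = 4.0000
v = R·ω = 4.0000·-0.2500 = -1.0000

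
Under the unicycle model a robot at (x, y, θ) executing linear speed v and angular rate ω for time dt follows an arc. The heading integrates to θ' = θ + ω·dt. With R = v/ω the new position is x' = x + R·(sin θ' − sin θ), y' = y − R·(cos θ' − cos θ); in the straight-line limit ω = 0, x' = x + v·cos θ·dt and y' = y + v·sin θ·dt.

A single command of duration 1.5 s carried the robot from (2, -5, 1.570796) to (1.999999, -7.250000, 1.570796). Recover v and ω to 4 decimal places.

Δθ = 1.570796 − 1.570796 = 0.000000
ω = Δθ/dt = 0.000000/1.5 = 0.0000
ω = 0 → v = (Δx·cos θ + Δy·sin θ)/dt = -1.5000

v = -1.5000, ω = 0.0000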